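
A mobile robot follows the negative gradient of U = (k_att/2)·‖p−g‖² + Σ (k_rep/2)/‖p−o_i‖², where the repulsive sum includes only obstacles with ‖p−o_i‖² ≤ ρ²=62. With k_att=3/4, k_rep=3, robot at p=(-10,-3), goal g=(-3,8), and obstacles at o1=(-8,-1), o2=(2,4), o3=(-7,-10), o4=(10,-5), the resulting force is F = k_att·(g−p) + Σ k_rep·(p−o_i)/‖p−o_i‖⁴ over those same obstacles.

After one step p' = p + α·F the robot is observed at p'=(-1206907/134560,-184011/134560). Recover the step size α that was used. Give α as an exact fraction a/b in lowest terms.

α = 1/5

F_att = 3/4·(g−p) = 3/4·(7,11) = (5.2500,8.2500)
o1: d²=8 ≤ ρ²=62; F_rep = 3·(-2,-2)/8² = (-0.0938,-0.0938)
o2: d²=193 > ρ²=62 → inactive
o3: d²=58 ≤ ρ²=62; F_rep = 3·(-3,7)/58² = (-0.0027,0.0062)
o4: d²=404 > ρ²=62 → inactive
F = F_att + ΣF_rep = (5.1536,8.1625)
Δp = p'−p = (1.0307,1.6325); α = Δx/Fx = (138693/134560) / (138693/26912) = 1/5
check: Δy/Fy = (219669/134560) / (219669/26912) = 1/5 ✓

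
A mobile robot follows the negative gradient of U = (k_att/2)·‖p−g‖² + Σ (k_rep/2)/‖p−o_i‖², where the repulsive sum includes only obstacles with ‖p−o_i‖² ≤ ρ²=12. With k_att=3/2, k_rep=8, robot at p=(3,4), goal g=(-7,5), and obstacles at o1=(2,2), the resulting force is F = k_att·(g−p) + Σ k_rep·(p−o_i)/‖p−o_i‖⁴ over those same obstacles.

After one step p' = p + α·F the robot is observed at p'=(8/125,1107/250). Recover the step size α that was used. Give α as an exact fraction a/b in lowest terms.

F_att = 3/2·(g−p) = 3/2·(-10,1) = (-15.0000,1.5000)
o1: d²=5 ≤ ρ²=12; F_rep = 8·(1,2)/5² = (0.3200,0.6400)
F = F_att + ΣF_rep = (-14.6800,2.1400)
Δp = p'−p = (-2.9360,0.4280); α = Δx/Fx = (-367/125) / (-367/25) = 1/5
check: Δy/Fy = (107/250) / (107/50) = 1/5 ✓

α = 1/5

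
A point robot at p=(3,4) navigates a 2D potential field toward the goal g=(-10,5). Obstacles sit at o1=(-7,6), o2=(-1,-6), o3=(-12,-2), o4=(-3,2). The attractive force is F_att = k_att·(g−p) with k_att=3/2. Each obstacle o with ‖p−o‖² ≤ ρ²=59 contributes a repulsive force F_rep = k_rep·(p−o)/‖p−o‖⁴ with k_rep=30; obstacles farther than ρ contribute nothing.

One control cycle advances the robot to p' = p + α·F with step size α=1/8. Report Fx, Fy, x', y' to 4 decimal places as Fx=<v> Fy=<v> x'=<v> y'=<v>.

Fx=-19.3875 Fy=1.5375 x'=0.5766 y'=4.1922

F_att = 3/2·(g−p) = 3/2·(-13,1) = (-19.5000,1.5000)
o1: d²=104 > ρ²=59 → inactive
o2: d²=116 > ρ²=59 → inactive
o3: d²=261 > ρ²=59 → inactive
o4: d²=40 ≤ ρ²=59; F_rep = 30·(6,2)/40² = (0.1125,0.0375)
F = F_att + ΣF_rep = (-19.3875,1.5375)
p' = p + 1/8·F = (0.5766,4.1922)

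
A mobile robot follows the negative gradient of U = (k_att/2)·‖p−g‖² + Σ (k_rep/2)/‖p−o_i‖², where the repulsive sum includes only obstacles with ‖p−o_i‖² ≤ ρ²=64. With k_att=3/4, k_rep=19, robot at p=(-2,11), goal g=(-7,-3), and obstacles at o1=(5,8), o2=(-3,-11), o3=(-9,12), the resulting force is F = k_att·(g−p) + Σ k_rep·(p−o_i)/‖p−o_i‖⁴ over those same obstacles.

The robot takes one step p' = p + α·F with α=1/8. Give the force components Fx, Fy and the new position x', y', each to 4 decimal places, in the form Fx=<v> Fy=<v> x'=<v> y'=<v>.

F_att = 3/4·(g−p) = 3/4·(-5,-14) = (-3.7500,-10.5000)
o1: d²=58 ≤ ρ²=64; F_rep = 19·(-7,3)/58² = (-0.0395,0.0169)
o2: d²=485 > ρ²=64 → inactive
o3: d²=50 ≤ ρ²=64; F_rep = 19·(7,-1)/50² = (0.0532,-0.0076)
F = F_att + ΣF_rep = (-3.7363,-10.4907)
p' = p + 1/8·F = (-2.4670,9.6887)

Fx=-3.7363 Fy=-10.4907 x'=-2.4670 y'=9.6887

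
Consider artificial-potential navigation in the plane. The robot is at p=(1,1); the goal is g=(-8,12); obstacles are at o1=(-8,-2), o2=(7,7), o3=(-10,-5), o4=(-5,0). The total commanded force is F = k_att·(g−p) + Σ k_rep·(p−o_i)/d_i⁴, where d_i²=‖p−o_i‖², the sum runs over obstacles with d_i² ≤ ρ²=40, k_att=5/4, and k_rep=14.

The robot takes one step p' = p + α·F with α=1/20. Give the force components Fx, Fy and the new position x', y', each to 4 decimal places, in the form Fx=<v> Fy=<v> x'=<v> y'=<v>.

F_att = 5/4·(g−p) = 5/4·(-9,11) = (-11.2500,13.7500)
o1: d²=90 > ρ²=40 → inactive
o2: d²=72 > ρ²=40 → inactive
o3: d²=157 > ρ²=40 → inactive
o4: d²=37 ≤ ρ²=40; F_rep = 14·(6,1)/37² = (0.0614,0.0102)
F = F_att + ΣF_rep = (-11.1886,13.7602)
p' = p + 1/20·F = (0.4406,1.6880)

Fx=-11.1886 Fy=13.7602 x'=0.4406 y'=1.6880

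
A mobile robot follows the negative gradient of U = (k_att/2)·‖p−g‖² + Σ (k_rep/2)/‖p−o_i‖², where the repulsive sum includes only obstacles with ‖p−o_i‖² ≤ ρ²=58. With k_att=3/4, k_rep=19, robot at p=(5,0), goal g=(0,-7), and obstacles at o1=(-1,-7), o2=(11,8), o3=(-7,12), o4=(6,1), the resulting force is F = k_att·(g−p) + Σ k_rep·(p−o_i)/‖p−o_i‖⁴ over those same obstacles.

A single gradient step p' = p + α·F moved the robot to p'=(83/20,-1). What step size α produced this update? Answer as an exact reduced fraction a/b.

F_att = 3/4·(g−p) = 3/4·(-5,-7) = (-3.7500,-5.2500)
o1: d²=85 > ρ²=58 → inactive
o2: d²=100 > ρ²=58 → inactive
o3: d²=288 > ρ²=58 → inactive
o4: d²=2 ≤ ρ²=58; F_rep = 19·(-1,-1)/2² = (-4.7500,-4.7500)
F = F_att + ΣF_rep = (-8.5000,-10.0000)
Δp = p'−p = (-0.8500,-1.0000); α = Δx/Fx = (-17/20) / (-17/2) = 1/10
check: Δy/Fy = (-1) / (-10) = 1/10 ✓

α = 1/10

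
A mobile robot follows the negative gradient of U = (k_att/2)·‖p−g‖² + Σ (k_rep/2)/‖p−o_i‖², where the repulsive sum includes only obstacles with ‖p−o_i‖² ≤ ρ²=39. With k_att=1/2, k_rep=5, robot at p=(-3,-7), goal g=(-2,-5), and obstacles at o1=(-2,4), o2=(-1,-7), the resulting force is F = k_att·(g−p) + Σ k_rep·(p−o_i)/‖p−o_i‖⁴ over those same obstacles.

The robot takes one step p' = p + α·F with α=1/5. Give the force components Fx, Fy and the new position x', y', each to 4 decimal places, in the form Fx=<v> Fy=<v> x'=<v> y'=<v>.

F_att = 1/2·(g−p) = 1/2·(1,2) = (0.5000,1.0000)
o1: d²=122 > ρ²=39 → inactive
o2: d²=4 ≤ ρ²=39; F_rep = 5·(-2,0)/4² = (-0.6250,0.0000)
F = F_att + ΣF_rep = (-0.1250,1.0000)
p' = p + 1/5·F = (-3.0250,-6.8000)

Fx=-0.1250 Fy=1.0000 x'=-3.0250 y'=-6.8000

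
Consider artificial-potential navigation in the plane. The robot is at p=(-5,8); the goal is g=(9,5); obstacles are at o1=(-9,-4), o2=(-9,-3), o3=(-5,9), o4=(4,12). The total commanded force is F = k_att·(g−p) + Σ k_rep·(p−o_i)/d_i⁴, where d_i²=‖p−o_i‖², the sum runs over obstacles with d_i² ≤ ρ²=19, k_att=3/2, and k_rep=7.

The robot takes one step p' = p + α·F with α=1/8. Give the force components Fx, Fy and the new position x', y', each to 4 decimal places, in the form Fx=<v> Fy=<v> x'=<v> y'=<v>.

Fx=21.0000 Fy=-11.5000 x'=-2.3750 y'=6.5625

F_att = 3/2·(g−p) = 3/2·(14,-3) = (21.0000,-4.5000)
o1: d²=160 > ρ²=19 → inactive
o2: d²=137 > ρ²=19 → inactive
o3: d²=1 ≤ ρ²=19; F_rep = 7·(0,-1)/1² = (0.0000,-7.0000)
o4: d²=97 > ρ²=19 → inactive
F = F_att + ΣF_rep = (21.0000,-11.5000)
p' = p + 1/8·F = (-2.3750,6.5625)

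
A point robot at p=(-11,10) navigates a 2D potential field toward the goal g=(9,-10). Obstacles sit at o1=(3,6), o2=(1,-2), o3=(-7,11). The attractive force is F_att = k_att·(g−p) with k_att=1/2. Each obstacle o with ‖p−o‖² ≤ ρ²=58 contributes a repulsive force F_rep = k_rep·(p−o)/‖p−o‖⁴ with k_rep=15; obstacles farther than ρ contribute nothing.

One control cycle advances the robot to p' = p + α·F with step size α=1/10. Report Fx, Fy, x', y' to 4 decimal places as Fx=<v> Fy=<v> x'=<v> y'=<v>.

Fx=9.7924 Fy=-10.0519 x'=-10.0208 y'=8.9948

F_att = 1/2·(g−p) = 1/2·(20,-20) = (10.0000,-10.0000)
o1: d²=212 > ρ²=58 → inactive
o2: d²=288 > ρ²=58 → inactive
o3: d²=17 ≤ ρ²=58; F_rep = 15·(-4,-1)/17² = (-0.2076,-0.0519)
F = F_att + ΣF_rep = (9.7924,-10.0519)
p' = p + 1/10·F = (-10.0208,8.9948)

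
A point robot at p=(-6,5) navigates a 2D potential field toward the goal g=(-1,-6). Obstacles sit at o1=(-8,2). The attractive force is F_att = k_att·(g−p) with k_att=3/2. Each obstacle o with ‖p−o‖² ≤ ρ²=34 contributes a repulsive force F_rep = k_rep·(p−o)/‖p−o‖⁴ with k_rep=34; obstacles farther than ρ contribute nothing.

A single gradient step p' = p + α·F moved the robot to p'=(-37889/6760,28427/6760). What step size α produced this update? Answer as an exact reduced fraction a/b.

α = 1/20

F_att = 3/2·(g−p) = 3/2·(5,-11) = (7.5000,-16.5000)
o1: d²=13 ≤ ρ²=34; F_rep = 34·(2,3)/13² = (0.4024,0.6036)
F = F_att + ΣF_rep = (7.9024,-15.8964)
Δp = p'−p = (0.3951,-0.7948); α = Δx/Fx = (2671/6760) / (2671/338) = 1/20
check: Δy/Fy = (-5373/6760) / (-5373/338) = 1/20 ✓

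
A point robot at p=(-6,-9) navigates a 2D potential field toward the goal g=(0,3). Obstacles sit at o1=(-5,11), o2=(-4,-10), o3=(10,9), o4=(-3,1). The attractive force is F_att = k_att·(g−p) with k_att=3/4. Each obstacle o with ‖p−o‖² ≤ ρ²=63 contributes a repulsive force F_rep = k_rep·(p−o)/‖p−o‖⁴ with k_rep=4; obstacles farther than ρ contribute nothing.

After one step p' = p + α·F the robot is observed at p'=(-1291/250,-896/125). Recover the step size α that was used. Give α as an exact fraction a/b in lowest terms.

F_att = 3/4·(g−p) = 3/4·(6,12) = (4.5000,9.0000)
o1: d²=401 > ρ²=63 → inactive
o2: d²=5 ≤ ρ²=63; F_rep = 4·(-2,1)/5² = (-0.3200,0.1600)
o3: d²=580 > ρ²=63 → inactive
o4: d²=109 > ρ²=63 → inactive
F = F_att + ΣF_rep = (4.1800,9.1600)
Δp = p'−p = (0.8360,1.8320); α = Δx/Fx = (209/250) / (209/50) = 1/5
check: Δy/Fy = (229/125) / (229/25) = 1/5 ✓

α = 1/5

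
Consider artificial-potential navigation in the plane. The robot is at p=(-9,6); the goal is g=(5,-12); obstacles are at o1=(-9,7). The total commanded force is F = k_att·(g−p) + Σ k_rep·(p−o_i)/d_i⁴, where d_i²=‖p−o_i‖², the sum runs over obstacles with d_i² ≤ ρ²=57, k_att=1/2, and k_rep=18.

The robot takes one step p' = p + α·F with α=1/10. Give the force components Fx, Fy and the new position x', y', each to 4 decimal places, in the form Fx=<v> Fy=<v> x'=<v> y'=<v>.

F_att = 1/2·(g−p) = 1/2·(14,-18) = (7.0000,-9.0000)
o1: d²=1 ≤ ρ²=57; F_rep = 18·(0,-1)/1² = (0.0000,-18.0000)
F = F_att + ΣF_rep = (7.0000,-27.0000)
p' = p + 1/10·F = (-8.3000,3.3000)

Fx=7.0000 Fy=-27.0000 x'=-8.3000 y'=3.3000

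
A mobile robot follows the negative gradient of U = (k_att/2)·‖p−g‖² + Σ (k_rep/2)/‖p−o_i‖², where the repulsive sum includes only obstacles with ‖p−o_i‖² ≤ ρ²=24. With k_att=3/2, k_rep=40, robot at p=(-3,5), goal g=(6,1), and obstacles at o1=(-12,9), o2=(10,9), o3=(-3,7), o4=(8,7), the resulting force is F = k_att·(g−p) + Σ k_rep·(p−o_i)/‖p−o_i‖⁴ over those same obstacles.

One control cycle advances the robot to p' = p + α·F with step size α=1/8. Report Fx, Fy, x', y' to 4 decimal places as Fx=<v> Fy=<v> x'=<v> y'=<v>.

Fx=13.5000 Fy=-11.0000 x'=-1.3125 y'=3.6250

F_att = 3/2·(g−p) = 3/2·(9,-4) = (13.5000,-6.0000)
o1: d²=97 > ρ²=24 → inactive
o2: d²=185 > ρ²=24 → inactive
o3: d²=4 ≤ ρ²=24; F_rep = 40·(0,-2)/4² = (0.0000,-5.0000)
o4: d²=125 > ρ²=24 → inactive
F = F_att + ΣF_rep = (13.5000,-11.0000)
p' = p + 1/8·F = (-1.3125,3.6250)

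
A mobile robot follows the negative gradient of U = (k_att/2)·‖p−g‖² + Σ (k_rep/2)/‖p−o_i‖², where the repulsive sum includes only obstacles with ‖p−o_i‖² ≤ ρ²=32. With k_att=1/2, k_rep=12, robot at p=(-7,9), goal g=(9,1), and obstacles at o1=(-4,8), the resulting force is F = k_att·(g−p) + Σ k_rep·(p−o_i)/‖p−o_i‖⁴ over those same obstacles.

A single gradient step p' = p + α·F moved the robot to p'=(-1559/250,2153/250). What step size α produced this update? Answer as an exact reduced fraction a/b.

α = 1/10

F_att = 1/2·(g−p) = 1/2·(16,-8) = (8.0000,-4.0000)
o1: d²=10 ≤ ρ²=32; F_rep = 12·(-3,1)/10² = (-0.3600,0.1200)
F = F_att + ΣF_rep = (7.6400,-3.8800)
Δp = p'−p = (0.7640,-0.3880); α = Δx/Fx = (191/250) / (191/25) = 1/10
check: Δy/Fy = (-97/250) / (-97/25) = 1/10 ✓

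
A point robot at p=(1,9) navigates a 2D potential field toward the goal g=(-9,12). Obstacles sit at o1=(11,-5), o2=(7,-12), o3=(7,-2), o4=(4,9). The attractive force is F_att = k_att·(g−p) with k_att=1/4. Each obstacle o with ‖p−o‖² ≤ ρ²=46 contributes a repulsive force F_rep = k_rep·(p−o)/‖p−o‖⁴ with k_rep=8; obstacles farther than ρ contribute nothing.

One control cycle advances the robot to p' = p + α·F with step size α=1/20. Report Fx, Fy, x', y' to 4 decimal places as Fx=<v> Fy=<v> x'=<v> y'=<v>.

F_att = 1/4·(g−p) = 1/4·(-10,3) = (-2.5000,0.7500)
o1: d²=296 > ρ²=46 → inactive
o2: d²=477 > ρ²=46 → inactive
o3: d²=157 > ρ²=46 → inactive
o4: d²=9 ≤ ρ²=46; F_rep = 8·(-3,0)/9² = (-0.2963,0.0000)
F = F_att + ΣF_rep = (-2.7963,0.7500)
p' = p + 1/20·F = (0.8602,9.0375)

Fx=-2.7963 Fy=0.7500 x'=0.8602 y'=9.0375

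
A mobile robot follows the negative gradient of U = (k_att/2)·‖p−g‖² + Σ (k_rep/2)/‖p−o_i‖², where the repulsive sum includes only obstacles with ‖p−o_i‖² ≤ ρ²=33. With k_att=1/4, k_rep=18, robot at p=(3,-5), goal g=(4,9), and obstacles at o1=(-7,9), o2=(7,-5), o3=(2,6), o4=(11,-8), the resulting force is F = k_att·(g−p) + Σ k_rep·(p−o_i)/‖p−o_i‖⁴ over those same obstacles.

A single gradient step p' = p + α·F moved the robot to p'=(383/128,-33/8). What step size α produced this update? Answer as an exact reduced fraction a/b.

α = 1/4

F_att = 1/4·(g−p) = 1/4·(1,14) = (0.2500,3.5000)
o1: d²=296 > ρ²=33 → inactive
o2: d²=16 ≤ ρ²=33; F_rep = 18·(-4,0)/16² = (-0.2812,0.0000)
o3: d²=122 > ρ²=33 → inactive
o4: d²=73 > ρ²=33 → inactive
F = F_att + ΣF_rep = (-0.0312,3.5000)
Δp = p'−p = (-0.0078,0.8750); α = Δx/Fx = (-1/128) / (-1/32) = 1/4
check: Δy/Fy = (7/8) / (7/2) = 1/4 ✓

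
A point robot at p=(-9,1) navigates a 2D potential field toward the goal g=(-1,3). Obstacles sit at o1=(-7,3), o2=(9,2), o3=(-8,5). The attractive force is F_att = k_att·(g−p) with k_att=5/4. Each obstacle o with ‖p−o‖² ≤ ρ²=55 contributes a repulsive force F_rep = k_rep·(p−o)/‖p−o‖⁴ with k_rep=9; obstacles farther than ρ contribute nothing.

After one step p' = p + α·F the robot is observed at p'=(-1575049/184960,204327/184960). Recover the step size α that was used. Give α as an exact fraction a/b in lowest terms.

F_att = 5/4·(g−p) = 5/4·(8,2) = (10.0000,2.5000)
o1: d²=8 ≤ ρ²=55; F_rep = 9·(-2,-2)/8² = (-0.2812,-0.2812)
o2: d²=325 > ρ²=55 → inactive
o3: d²=17 ≤ ρ²=55; F_rep = 9·(-1,-4)/17² = (-0.0311,-0.1246)
F = F_att + ΣF_rep = (9.6876,2.0942)
Δp = p'−p = (0.4844,0.1047); α = Δx/Fx = (89591/184960) / (89591/9248) = 1/20
check: Δy/Fy = (19367/184960) / (19367/9248) = 1/20 ✓

α = 1/20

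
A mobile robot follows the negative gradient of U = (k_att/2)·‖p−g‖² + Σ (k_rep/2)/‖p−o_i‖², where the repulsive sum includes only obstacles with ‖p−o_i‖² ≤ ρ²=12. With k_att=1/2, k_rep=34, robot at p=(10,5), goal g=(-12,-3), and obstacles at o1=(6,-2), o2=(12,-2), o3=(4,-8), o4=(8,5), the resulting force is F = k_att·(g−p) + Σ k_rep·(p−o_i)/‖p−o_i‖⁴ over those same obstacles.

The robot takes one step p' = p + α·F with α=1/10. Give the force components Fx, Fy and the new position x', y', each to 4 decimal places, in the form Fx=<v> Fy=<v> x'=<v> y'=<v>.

F_att = 1/2·(g−p) = 1/2·(-22,-8) = (-11.0000,-4.0000)
o1: d²=65 > ρ²=12 → inactive
o2: d²=53 > ρ²=12 → inactive
o3: d²=205 > ρ²=12 → inactive
o4: d²=4 ≤ ρ²=12; F_rep = 34·(2,0)/4² = (4.2500,0.0000)
F = F_att + ΣF_rep = (-6.7500,-4.0000)
p' = p + 1/10·F = (9.3250,4.6000)

Fx=-6.7500 Fy=-4.0000 x'=9.3250 y'=4.6000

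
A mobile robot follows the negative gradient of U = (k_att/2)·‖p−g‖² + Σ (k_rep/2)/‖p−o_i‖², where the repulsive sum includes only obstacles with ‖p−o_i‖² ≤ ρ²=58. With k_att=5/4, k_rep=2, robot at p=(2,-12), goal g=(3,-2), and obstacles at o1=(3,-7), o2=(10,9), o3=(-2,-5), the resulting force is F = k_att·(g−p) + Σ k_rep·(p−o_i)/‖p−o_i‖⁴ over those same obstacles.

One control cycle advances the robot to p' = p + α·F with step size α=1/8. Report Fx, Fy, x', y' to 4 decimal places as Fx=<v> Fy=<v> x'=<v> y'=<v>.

Fx=1.2470 Fy=12.4852 x'=2.1559 y'=-10.4393

F_att = 5/4·(g−p) = 5/4·(1,10) = (1.2500,12.5000)
o1: d²=26 ≤ ρ²=58; F_rep = 2·(-1,-5)/26² = (-0.0030,-0.0148)
o2: d²=505 > ρ²=58 → inactive
o3: d²=65 > ρ²=58 → inactive
F = F_att + ΣF_rep = (1.2470,12.4852)
p' = p + 1/8·F = (2.1559,-10.4393)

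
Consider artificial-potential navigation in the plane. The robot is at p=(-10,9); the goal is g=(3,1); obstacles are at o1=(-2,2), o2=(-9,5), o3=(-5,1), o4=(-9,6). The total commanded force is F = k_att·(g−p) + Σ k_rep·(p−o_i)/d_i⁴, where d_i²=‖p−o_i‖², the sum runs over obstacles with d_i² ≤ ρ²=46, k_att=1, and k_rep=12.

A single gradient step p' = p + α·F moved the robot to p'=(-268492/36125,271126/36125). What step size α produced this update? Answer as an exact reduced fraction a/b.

F_att = 1·(g−p) = 1·(13,-8) = (13.0000,-8.0000)
o1: d²=113 > ρ²=46 → inactive
o2: d²=17 ≤ ρ²=46; F_rep = 12·(-1,4)/17² = (-0.0415,0.1661)
o3: d²=89 > ρ²=46 → inactive
o4: d²=10 ≤ ρ²=46; F_rep = 12·(-1,3)/10² = (-0.1200,0.3600)
F = F_att + ΣF_rep = (12.8385,-7.4739)
Δp = p'−p = (2.5677,-1.4948); α = Δx/Fx = (92758/36125) / (92758/7225) = 1/5
check: Δy/Fy = (-53999/36125) / (-53999/7225) = 1/5 ✓

α = 1/5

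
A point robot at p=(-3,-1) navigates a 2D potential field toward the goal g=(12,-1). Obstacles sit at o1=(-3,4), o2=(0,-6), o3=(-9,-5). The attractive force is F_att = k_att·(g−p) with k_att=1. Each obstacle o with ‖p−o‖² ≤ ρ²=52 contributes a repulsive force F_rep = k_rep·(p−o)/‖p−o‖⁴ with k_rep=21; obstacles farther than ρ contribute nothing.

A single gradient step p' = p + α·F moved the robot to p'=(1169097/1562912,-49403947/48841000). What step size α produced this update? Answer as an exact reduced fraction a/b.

F_att = 1·(g−p) = 1·(15,0) = (15.0000,0.0000)
o1: d²=25 ≤ ρ²=52; F_rep = 21·(0,-5)/25² = (0.0000,-0.1680)
o2: d²=34 ≤ ρ²=52; F_rep = 21·(-3,5)/34² = (-0.0545,0.0908)
o3: d²=52 ≤ ρ²=52; F_rep = 21·(6,4)/52² = (0.0466,0.0311)
F = F_att + ΣF_rep = (14.9921,-0.0461)
Δp = p'−p = (3.7480,-0.0115); α = Δx/Fx = (5857833/1562912) / (5857833/390728) = 1/4
check: Δy/Fy = (-562947/48841000) / (-562947/12210250) = 1/4 ✓

α = 1/4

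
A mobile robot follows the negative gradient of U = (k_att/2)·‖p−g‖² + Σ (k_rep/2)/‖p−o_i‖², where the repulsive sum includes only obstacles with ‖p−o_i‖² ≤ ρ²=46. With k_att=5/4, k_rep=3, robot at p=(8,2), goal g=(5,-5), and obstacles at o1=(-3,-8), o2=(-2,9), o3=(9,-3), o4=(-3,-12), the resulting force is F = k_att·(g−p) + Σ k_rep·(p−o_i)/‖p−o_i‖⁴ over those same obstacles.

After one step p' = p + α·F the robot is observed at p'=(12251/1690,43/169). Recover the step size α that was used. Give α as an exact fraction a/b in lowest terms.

α = 1/5

F_att = 5/4·(g−p) = 5/4·(-3,-7) = (-3.7500,-8.7500)
o1: d²=221 > ρ²=46 → inactive
o2: d²=149 > ρ²=46 → inactive
o3: d²=26 ≤ ρ²=46; F_rep = 3·(-1,5)/26² = (-0.0044,0.0222)
o4: d²=317 > ρ²=46 → inactive
F = F_att + ΣF_rep = (-3.7544,-8.7278)
Δp = p'−p = (-0.7509,-1.7456); α = Δx/Fx = (-1269/1690) / (-1269/338) = 1/5
check: Δy/Fy = (-295/169) / (-1475/169) = 1/5 ✓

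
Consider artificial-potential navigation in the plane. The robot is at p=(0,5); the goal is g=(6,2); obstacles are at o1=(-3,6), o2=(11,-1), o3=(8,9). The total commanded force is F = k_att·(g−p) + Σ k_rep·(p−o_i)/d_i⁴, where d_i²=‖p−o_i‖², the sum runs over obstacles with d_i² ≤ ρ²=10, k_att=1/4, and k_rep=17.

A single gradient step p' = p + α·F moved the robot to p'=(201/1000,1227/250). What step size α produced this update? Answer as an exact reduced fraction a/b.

F_att = 1/4·(g−p) = 1/4·(6,-3) = (1.5000,-0.7500)
o1: d²=10 ≤ ρ²=10; F_rep = 17·(3,-1)/10² = (0.5100,-0.1700)
o2: d²=157 > ρ²=10 → inactive
o3: d²=80 > ρ²=10 → inactive
F = F_att + ΣF_rep = (2.0100,-0.9200)
Δp = p'−p = (0.2010,-0.0920); α = Δx/Fx = (201/1000) / (201/100) = 1/10
check: Δy/Fy = (-23/250) / (-23/25) = 1/10 ✓

α = 1/10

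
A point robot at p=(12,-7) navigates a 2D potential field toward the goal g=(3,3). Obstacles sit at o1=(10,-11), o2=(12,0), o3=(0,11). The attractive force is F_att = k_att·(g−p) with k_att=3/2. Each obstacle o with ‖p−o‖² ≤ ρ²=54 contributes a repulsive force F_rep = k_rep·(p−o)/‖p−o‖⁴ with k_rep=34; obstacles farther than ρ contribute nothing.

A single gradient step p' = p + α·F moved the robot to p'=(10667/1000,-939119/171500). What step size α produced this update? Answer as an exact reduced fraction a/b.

α = 1/10

F_att = 3/2·(g−p) = 3/2·(-9,10) = (-13.5000,15.0000)
o1: d²=20 ≤ ρ²=54; F_rep = 34·(2,4)/20² = (0.1700,0.3400)
o2: d²=49 ≤ ρ²=54; F_rep = 34·(0,-7)/49² = (0.0000,-0.0991)
o3: d²=468 > ρ²=54 → inactive
F = F_att + ΣF_rep = (-13.3300,15.2409)
Δp = p'−p = (-1.3330,1.5241); α = Δx/Fx = (-1333/1000) / (-1333/100) = 1/10
check: Δy/Fy = (261381/171500) / (261381/17150) = 1/10 ✓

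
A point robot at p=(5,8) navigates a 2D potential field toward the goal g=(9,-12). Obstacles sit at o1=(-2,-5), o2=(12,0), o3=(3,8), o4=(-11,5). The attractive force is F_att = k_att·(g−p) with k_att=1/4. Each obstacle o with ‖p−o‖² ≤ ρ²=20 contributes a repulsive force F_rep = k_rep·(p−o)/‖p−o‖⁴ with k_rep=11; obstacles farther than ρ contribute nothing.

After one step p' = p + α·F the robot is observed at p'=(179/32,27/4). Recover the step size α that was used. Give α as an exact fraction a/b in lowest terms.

α = 1/4

F_att = 1/4·(g−p) = 1/4·(4,-20) = (1.0000,-5.0000)
o1: d²=218 > ρ²=20 → inactive
o2: d²=113 > ρ²=20 → inactive
o3: d²=4 ≤ ρ²=20; F_rep = 11·(2,0)/4² = (1.3750,0.0000)
o4: d²=265 > ρ²=20 → inactive
F = F_att + ΣF_rep = (2.3750,-5.0000)
Δp = p'−p = (0.5938,-1.2500); α = Δx/Fx = (19/32) / (19/8) = 1/4
check: Δy/Fy = (-5/4) / (-5) = 1/4 ✓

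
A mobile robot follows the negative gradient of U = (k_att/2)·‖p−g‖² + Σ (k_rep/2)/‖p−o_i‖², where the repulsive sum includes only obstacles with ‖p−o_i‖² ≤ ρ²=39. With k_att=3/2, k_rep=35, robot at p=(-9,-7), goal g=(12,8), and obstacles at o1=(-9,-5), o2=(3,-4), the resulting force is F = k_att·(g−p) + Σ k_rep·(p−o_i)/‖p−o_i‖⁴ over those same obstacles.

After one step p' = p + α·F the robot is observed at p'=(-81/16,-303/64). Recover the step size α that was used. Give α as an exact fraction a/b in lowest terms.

α = 1/8

F_att = 3/2·(g−p) = 3/2·(21,15) = (31.5000,22.5000)
o1: d²=4 ≤ ρ²=39; F_rep = 35·(0,-2)/4² = (0.0000,-4.3750)
o2: d²=153 > ρ²=39 → inactive
F = F_att + ΣF_rep = (31.5000,18.1250)
Δp = p'−p = (3.9375,2.2656); α = Δx/Fx = (63/16) / (63/2) = 1/8
check: Δy/Fy = (145/64) / (145/8) = 1/8 ✓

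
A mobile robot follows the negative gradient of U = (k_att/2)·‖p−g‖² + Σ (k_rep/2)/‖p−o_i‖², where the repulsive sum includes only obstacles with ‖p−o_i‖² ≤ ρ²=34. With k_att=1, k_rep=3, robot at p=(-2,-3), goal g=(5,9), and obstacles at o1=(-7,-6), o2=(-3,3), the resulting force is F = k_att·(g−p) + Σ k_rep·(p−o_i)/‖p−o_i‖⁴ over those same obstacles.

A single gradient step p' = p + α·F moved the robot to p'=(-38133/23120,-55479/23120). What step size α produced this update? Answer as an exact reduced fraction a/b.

F_att = 1·(g−p) = 1·(7,12) = (7.0000,12.0000)
o1: d²=34 ≤ ρ²=34; F_rep = 3·(5,3)/34² = (0.0130,0.0078)
o2: d²=37 > ρ²=34 → inactive
F = F_att + ΣF_rep = (7.0130,12.0078)
Δp = p'−p = (0.3506,0.6004); α = Δx/Fx = (8107/23120) / (8107/1156) = 1/20
check: Δy/Fy = (13881/23120) / (13881/1156) = 1/20 ✓

α = 1/20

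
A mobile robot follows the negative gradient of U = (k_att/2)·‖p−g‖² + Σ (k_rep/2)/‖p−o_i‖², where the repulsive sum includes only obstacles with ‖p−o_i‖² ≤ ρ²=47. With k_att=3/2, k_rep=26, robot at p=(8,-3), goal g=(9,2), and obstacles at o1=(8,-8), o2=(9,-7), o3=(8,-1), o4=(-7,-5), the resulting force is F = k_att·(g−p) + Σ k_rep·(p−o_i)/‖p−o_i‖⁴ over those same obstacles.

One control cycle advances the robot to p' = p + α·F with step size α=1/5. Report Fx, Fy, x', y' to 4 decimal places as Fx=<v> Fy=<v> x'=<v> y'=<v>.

Fx=1.4100 Fy=4.8179 x'=8.2820 y'=-2.0364

F_att = 3/2·(g−p) = 3/2·(1,5) = (1.5000,7.5000)
o1: d²=25 ≤ ρ²=47; F_rep = 26·(0,5)/25² = (0.0000,0.2080)
o2: d²=17 ≤ ρ²=47; F_rep = 26·(-1,4)/17² = (-0.0900,0.3599)
o3: d²=4 ≤ ρ²=47; F_rep = 26·(0,-2)/4² = (0.0000,-3.2500)
o4: d²=229 > ρ²=47 → inactive
F = F_att + ΣF_rep = (1.4100,4.8179)
p' = p + 1/5·F = (8.2820,-2.0364)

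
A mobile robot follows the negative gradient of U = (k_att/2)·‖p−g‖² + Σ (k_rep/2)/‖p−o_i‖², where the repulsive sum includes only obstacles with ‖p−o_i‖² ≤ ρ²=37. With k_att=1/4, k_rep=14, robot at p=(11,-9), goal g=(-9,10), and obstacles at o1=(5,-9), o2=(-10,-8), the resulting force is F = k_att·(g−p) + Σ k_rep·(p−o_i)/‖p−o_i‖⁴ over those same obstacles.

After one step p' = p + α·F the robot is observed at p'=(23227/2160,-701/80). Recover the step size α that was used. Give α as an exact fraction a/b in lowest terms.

α = 1/20

F_att = 1/4·(g−p) = 1/4·(-20,19) = (-5.0000,4.7500)
o1: d²=36 ≤ ρ²=37; F_rep = 14·(6,0)/36² = (0.0648,0.0000)
o2: d²=442 > ρ²=37 → inactive
F = F_att + ΣF_rep = (-4.9352,4.7500)
Δp = p'−p = (-0.2468,0.2375); α = Δx/Fx = (-533/2160) / (-533/108) = 1/20
check: Δy/Fy = (19/80) / (19/4) = 1/20 ✓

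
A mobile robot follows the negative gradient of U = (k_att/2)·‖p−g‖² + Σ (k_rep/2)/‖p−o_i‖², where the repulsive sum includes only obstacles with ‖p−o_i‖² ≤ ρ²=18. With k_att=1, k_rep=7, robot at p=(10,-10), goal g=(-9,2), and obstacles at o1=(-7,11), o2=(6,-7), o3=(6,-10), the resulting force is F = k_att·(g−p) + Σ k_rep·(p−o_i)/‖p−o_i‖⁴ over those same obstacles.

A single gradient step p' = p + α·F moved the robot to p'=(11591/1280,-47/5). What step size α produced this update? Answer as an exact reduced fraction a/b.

α = 1/20

F_att = 1·(g−p) = 1·(-19,12) = (-19.0000,12.0000)
o1: d²=730 > ρ²=18 → inactive
o2: d²=25 > ρ²=18 → inactive
o3: d²=16 ≤ ρ²=18; F_rep = 7·(4,0)/16² = (0.1094,0.0000)
F = F_att + ΣF_rep = (-18.8906,12.0000)
Δp = p'−p = (-0.9445,0.6000); α = Δx/Fx = (-1209/1280) / (-1209/64) = 1/20
check: Δy/Fy = (3/5) / (12) = 1/20 ✓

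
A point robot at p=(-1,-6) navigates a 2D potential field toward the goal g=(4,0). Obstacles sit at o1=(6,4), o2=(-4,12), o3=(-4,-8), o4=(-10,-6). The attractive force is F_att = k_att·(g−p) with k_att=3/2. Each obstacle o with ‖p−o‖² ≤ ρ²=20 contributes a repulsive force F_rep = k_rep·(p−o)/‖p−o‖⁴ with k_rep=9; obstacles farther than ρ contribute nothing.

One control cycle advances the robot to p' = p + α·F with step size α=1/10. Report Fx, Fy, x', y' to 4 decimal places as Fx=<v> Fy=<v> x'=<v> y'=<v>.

F_att = 3/2·(g−p) = 3/2·(5,6) = (7.5000,9.0000)
o1: d²=149 > ρ²=20 → inactive
o2: d²=333 > ρ²=20 → inactive
o3: d²=13 ≤ ρ²=20; F_rep = 9·(3,2)/13² = (0.1598,0.1065)
o4: d²=81 > ρ²=20 → inactive
F = F_att + ΣF_rep = (7.6598,9.1065)
p' = p + 1/10·F = (-0.2340,-5.0893)

Fx=7.6598 Fy=9.1065 x'=-0.2340 y'=-5.0893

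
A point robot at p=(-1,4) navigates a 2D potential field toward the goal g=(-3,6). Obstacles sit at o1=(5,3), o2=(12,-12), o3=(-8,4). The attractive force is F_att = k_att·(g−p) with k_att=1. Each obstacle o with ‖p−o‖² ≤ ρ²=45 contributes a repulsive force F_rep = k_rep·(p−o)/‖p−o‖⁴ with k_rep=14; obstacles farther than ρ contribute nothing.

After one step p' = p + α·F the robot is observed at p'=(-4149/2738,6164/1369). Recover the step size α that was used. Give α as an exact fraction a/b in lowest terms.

α = 1/4

F_att = 1·(g−p) = 1·(-2,2) = (-2.0000,2.0000)
o1: d²=37 ≤ ρ²=45; F_rep = 14·(-6,1)/37² = (-0.0614,0.0102)
o2: d²=425 > ρ²=45 → inactive
o3: d²=49 > ρ²=45 → inactive
F = F_att + ΣF_rep = (-2.0614,2.0102)
Δp = p'−p = (-0.5153,0.5026); α = Δx/Fx = (-1411/2738) / (-2822/1369) = 1/4
check: Δy/Fy = (688/1369) / (2752/1369) = 1/4 ✓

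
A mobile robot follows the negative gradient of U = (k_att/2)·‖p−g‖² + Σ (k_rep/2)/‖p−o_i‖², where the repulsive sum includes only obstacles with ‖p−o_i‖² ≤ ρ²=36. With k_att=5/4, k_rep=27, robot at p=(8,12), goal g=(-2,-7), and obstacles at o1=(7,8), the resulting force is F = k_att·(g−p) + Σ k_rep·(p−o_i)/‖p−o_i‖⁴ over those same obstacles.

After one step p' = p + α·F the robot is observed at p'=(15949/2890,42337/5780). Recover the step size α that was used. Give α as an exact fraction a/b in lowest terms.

α = 1/5

F_att = 5/4·(g−p) = 5/4·(-10,-19) = (-12.5000,-23.7500)
o1: d²=17 ≤ ρ²=36; F_rep = 27·(1,4)/17² = (0.0934,0.3737)
F = F_att + ΣF_rep = (-12.4066,-23.3763)
Δp = p'−p = (-2.4813,-4.6753); α = Δx/Fx = (-7171/2890) / (-7171/578) = 1/5
check: Δy/Fy = (-27023/5780) / (-27023/1156) = 1/5 ✓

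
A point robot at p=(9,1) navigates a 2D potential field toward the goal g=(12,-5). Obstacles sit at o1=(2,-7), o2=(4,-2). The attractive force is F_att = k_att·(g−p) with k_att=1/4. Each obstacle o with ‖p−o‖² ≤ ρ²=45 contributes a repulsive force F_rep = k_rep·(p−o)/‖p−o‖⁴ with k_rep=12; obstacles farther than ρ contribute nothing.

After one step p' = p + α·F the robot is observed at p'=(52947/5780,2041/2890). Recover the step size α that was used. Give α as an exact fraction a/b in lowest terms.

α = 1/5

F_att = 1/4·(g−p) = 1/4·(3,-6) = (0.7500,-1.5000)
o1: d²=113 > ρ²=45 → inactive
o2: d²=34 ≤ ρ²=45; F_rep = 12·(5,3)/34² = (0.0519,0.0311)
F = F_att + ΣF_rep = (0.8019,-1.4689)
Δp = p'−p = (0.1604,-0.2938); α = Δx/Fx = (927/5780) / (927/1156) = 1/5
check: Δy/Fy = (-849/2890) / (-849/578) = 1/5 ✓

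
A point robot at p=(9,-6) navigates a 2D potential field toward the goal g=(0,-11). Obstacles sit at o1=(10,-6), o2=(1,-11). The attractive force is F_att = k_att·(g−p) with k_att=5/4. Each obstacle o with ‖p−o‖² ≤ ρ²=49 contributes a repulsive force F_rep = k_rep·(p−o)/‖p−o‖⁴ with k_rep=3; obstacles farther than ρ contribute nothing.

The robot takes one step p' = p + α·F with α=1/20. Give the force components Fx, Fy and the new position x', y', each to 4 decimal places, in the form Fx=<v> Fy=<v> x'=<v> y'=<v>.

F_att = 5/4·(g−p) = 5/4·(-9,-5) = (-11.2500,-6.2500)
o1: d²=1 ≤ ρ²=49; F_rep = 3·(-1,0)/1² = (-3.0000,0.0000)
o2: d²=89 > ρ²=49 → inactive
F = F_att + ΣF_rep = (-14.2500,-6.2500)
p' = p + 1/20·F = (8.2875,-6.3125)

Fx=-14.2500 Fy=-6.2500 x'=8.2875 y'=-6.3125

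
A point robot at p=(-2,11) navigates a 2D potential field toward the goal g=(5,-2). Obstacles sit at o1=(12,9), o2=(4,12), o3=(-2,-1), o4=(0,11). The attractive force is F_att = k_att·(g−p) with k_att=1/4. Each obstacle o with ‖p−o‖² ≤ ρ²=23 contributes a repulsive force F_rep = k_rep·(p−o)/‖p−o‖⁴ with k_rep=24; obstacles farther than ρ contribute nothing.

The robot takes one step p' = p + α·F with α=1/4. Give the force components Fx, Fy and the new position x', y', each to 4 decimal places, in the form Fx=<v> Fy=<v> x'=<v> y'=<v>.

F_att = 1/4·(g−p) = 1/4·(7,-13) = (1.7500,-3.2500)
o1: d²=200 > ρ²=23 → inactive
o2: d²=37 > ρ²=23 → inactive
o3: d²=144 > ρ²=23 → inactive
o4: d²=4 ≤ ρ²=23; F_rep = 24·(-2,0)/4² = (-3.0000,0.0000)
F = F_att + ΣF_rep = (-1.2500,-3.2500)
p' = p + 1/4·F = (-2.3125,10.1875)

Fx=-1.2500 Fy=-3.2500 x'=-2.3125 y'=10.1875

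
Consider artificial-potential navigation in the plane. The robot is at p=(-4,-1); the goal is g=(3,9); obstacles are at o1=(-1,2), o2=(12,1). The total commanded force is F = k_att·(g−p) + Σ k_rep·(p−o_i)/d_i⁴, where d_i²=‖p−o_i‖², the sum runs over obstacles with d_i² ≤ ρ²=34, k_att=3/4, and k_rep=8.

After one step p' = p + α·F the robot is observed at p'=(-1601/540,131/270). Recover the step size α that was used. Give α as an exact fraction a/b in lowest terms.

F_att = 3/4·(g−p) = 3/4·(7,10) = (5.2500,7.5000)
o1: d²=18 ≤ ρ²=34; F_rep = 8·(-3,-3)/18² = (-0.0741,-0.0741)
o2: d²=260 > ρ²=34 → inactive
F = F_att + ΣF_rep = (5.1759,7.4259)
Δp = p'−p = (1.0352,1.4852); α = Δx/Fx = (559/540) / (559/108) = 1/5
check: Δy/Fy = (401/270) / (401/54) = 1/5 ✓

α = 1/5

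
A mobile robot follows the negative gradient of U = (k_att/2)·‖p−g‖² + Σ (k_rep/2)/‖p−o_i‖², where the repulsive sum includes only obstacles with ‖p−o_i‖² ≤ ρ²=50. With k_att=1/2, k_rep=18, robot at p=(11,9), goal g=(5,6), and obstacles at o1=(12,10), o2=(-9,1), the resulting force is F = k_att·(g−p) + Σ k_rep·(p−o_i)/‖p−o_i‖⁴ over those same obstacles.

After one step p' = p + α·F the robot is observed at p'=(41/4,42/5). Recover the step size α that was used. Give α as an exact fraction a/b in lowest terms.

α = 1/10

F_att = 1/2·(g−p) = 1/2·(-6,-3) = (-3.0000,-1.5000)
o1: d²=2 ≤ ρ²=50; F_rep = 18·(-1,-1)/2² = (-4.5000,-4.5000)
o2: d²=464 > ρ²=50 → inactive
F = F_att + ΣF_rep = (-7.5000,-6.0000)
Δp = p'−p = (-0.7500,-0.6000); α = Δx/Fx = (-3/4) / (-15/2) = 1/10
check: Δy/Fy = (-3/5) / (-6) = 1/10 ✓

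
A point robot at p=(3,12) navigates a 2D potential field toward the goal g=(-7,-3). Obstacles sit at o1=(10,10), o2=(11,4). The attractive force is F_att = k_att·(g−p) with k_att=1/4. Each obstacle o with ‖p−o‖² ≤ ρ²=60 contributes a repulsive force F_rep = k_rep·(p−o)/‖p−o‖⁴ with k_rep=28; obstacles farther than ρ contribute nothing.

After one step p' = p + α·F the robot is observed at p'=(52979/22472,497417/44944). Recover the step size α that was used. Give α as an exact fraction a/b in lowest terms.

α = 1/4

F_att = 1/4·(g−p) = 1/4·(-10,-15) = (-2.5000,-3.7500)
o1: d²=53 ≤ ρ²=60; F_rep = 28·(-7,2)/53² = (-0.0698,0.0199)
o2: d²=128 > ρ²=60 → inactive
F = F_att + ΣF_rep = (-2.5698,-3.7301)
Δp = p'−p = (-0.6424,-0.9325); α = Δx/Fx = (-14437/22472) / (-14437/5618) = 1/4
check: Δy/Fy = (-41911/44944) / (-41911/11236) = 1/4 ✓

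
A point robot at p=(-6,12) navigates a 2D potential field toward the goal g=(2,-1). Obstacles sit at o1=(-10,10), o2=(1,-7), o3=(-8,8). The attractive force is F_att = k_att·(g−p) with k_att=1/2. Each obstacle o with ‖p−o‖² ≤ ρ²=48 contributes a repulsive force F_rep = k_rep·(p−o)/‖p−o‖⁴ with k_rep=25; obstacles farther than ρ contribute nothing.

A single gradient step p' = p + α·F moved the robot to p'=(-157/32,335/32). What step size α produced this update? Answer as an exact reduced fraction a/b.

α = 1/4

F_att = 1/2·(g−p) = 1/2·(8,-13) = (4.0000,-6.5000)
o1: d²=20 ≤ ρ²=48; F_rep = 25·(4,2)/20² = (0.2500,0.1250)
o2: d²=410 > ρ²=48 → inactive
o3: d²=20 ≤ ρ²=48; F_rep = 25·(2,4)/20² = (0.1250,0.2500)
F = F_att + ΣF_rep = (4.3750,-6.1250)
Δp = p'−p = (1.0938,-1.5312); α = Δx/Fx = (35/32) / (35/8) = 1/4
check: Δy/Fy = (-49/32) / (-49/8) = 1/4 ✓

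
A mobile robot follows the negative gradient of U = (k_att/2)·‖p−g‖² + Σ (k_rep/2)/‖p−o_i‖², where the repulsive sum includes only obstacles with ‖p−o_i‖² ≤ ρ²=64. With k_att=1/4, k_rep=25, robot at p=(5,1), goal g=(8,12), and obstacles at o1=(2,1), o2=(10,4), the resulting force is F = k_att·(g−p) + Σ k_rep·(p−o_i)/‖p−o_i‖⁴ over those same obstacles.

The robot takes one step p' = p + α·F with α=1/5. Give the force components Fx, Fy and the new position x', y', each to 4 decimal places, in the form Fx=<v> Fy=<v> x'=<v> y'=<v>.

Fx=1.5678 Fy=2.6851 x'=5.3136 y'=1.5370

F_att = 1/4·(g−p) = 1/4·(3,11) = (0.7500,2.7500)
o1: d²=9 ≤ ρ²=64; F_rep = 25·(3,0)/9² = (0.9259,0.0000)
o2: d²=34 ≤ ρ²=64; F_rep = 25·(-5,-3)/34² = (-0.1081,-0.0649)
F = F_att + ΣF_rep = (1.5678,2.6851)
p' = p + 1/5·F = (5.3136,1.5370)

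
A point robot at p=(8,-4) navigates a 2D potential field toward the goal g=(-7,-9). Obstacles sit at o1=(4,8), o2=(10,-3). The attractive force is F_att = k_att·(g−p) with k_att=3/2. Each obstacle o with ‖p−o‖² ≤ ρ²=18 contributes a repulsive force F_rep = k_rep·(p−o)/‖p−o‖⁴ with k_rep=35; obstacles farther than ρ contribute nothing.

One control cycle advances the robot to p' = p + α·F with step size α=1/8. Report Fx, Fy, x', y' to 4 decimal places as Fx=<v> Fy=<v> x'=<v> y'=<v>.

F_att = 3/2·(g−p) = 3/2·(-15,-5) = (-22.5000,-7.5000)
o1: d²=160 > ρ²=18 → inactive
o2: d²=5 ≤ ρ²=18; F_rep = 35·(-2,-1)/5² = (-2.8000,-1.4000)
F = F_att + ΣF_rep = (-25.3000,-8.9000)
p' = p + 1/8·F = (4.8375,-5.1125)

Fx=-25.3000 Fy=-8.9000 x'=4.8375 y'=-5.1125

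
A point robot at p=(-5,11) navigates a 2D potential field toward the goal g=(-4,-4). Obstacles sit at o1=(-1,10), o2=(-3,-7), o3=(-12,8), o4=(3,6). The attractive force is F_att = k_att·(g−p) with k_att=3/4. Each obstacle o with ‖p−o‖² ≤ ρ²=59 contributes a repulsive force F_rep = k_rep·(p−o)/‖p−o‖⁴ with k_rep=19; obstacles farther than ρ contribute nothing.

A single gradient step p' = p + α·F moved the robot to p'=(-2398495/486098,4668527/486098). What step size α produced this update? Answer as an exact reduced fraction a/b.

F_att = 3/4·(g−p) = 3/4·(1,-15) = (0.7500,-11.2500)
o1: d²=17 ≤ ρ²=59; F_rep = 19·(-4,1)/17² = (-0.2630,0.0657)
o2: d²=328 > ρ²=59 → inactive
o3: d²=58 ≤ ρ²=59; F_rep = 19·(7,3)/58² = (0.0395,0.0169)
o4: d²=89 > ρ²=59 → inactive
F = F_att + ΣF_rep = (0.5266,-11.1673)
Δp = p'−p = (0.0658,-1.3959); α = Δx/Fx = (31995/486098) / (127980/243049) = 1/8
check: Δy/Fy = (-678551/486098) / (-2714204/243049) = 1/8 ✓

α = 1/8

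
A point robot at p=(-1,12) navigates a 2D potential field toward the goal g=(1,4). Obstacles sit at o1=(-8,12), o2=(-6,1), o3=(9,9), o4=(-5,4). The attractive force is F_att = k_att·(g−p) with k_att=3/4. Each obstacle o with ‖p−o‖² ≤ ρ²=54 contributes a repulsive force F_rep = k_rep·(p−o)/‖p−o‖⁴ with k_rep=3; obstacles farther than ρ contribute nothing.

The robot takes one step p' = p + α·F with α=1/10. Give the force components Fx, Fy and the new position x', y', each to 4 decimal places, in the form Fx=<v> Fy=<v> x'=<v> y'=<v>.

Fx=1.5087 Fy=-6.0000 x'=-0.8491 y'=11.4000

F_att = 3/4·(g−p) = 3/4·(2,-8) = (1.5000,-6.0000)
o1: d²=49 ≤ ρ²=54; F_rep = 3·(7,0)/49² = (0.0087,0.0000)
o2: d²=146 > ρ²=54 → inactive
o3: d²=109 > ρ²=54 → inactive
o4: d²=80 > ρ²=54 → inactive
F = F_att + ΣF_rep = (1.5087,-6.0000)
p' = p + 1/10·F = (-0.8491,11.4000)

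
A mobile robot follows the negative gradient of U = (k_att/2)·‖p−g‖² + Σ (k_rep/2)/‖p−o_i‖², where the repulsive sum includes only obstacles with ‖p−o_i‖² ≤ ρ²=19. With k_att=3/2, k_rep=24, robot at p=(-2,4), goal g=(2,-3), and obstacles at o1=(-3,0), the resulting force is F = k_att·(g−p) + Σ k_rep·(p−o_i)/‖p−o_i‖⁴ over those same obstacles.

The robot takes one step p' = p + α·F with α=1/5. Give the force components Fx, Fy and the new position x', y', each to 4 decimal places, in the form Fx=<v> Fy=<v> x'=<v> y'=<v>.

Fx=6.0830 Fy=-10.1678 x'=-0.7834 y'=1.9664

F_att = 3/2·(g−p) = 3/2·(4,-7) = (6.0000,-10.5000)
o1: d²=17 ≤ ρ²=19; F_rep = 24·(1,4)/17² = (0.0830,0.3322)
F = F_att + ΣF_rep = (6.0830,-10.1678)
p' = p + 1/5·F = (-0.7834,1.9664)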